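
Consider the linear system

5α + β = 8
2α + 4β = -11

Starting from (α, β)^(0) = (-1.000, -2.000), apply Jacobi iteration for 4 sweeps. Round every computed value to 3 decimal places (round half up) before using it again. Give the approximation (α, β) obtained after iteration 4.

(2.355, -3.925)

Iteration 1:
  α = (8 - (1)·-2.000) / (5) = 2.000
  β = (-11 - (2)·-1.000) / (4) = -2.250
Iteration 2:
  α = (8 - (1)·-2.250) / (5) = 2.050
  β = (-11 - (2)·2.000) / (4) = -3.750
Iteration 3:
  α = (8 - (1)·-3.750) / (5) = 2.350
  β = (-11 - (2)·2.050) / (4) = -3.775
Iteration 4:
  α = (8 - (1)·-3.775) / (5) = 2.355
  β = (-11 - (2)·2.350) / (4) = -3.925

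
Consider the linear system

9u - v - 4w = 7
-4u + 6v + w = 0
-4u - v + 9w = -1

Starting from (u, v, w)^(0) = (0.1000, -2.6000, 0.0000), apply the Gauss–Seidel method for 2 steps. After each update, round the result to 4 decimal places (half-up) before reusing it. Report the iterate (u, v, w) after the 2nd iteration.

Iteration 1:
  u = (7 - (-1)·-2.6000 - (-4)·0.0000) / (9) = 0.4889
  v = (0 - (-4)·0.4889 - (1)·0.0000) / (6) = 0.3259
  w = (-1 - (-4)·0.4889 - (-1)·0.3259) / (9) = 0.1424
Iteration 2:
  u = (7 - (-1)·0.3259 - (-4)·0.1424) / (9) = 0.8773
  v = (0 - (-4)·0.8773 - (1)·0.1424) / (6) = 0.5611
  w = (-1 - (-4)·0.8773 - (-1)·0.5611) / (9) = 0.3411

(0.8773, 0.5611, 0.3411)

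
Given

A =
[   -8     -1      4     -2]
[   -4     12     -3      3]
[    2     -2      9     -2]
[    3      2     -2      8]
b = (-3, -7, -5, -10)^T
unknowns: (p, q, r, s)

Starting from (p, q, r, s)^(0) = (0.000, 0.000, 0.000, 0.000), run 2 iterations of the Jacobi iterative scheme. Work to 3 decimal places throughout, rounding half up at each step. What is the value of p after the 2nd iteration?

Iteration 1:
  p = (-3 - (-1)·0.000 - (4)·0.000 - (-2)·0.000) / (-8) = 0.375
  q = (-7 - (-4)·0.000 - (-3)·0.000 - (3)·0.000) / (12) = -0.583
  r = (-5 - (2)·0.000 - (-2)·0.000 - (-2)·0.000) / (9) = -0.556
  s = (-10 - (3)·0.000 - (2)·0.000 - (-2)·0.000) / (8) = -1.250
Iteration 2:
  p = (-3 - (-1)·-0.583 - (4)·-0.556 - (-2)·-1.250) / (-8) = 0.482
  q = (-7 - (-4)·0.375 - (-3)·-0.556 - (3)·-1.250) / (12) = -0.285
  r = (-5 - (2)·0.375 - (-2)·-0.583 - (-2)·-1.250) / (9) = -1.046
  s = (-10 - (3)·0.375 - (2)·-0.583 - (-2)·-0.556) / (8) = -1.384

0.482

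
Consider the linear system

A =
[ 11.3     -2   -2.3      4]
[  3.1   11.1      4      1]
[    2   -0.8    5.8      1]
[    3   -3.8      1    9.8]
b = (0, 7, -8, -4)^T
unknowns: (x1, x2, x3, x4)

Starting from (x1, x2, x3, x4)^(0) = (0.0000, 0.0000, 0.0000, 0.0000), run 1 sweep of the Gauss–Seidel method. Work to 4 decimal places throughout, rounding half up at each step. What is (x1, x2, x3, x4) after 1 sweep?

Iteration 1:
  x1 = (0 - (-2)·0.0000 - (-2.3)·0.0000 - (4)·0.0000) / (11.3) = 0.0000
  x2 = (7 - (3.1)·0.0000 - (4)·0.0000 - (1)·0.0000) / (11.1) = 0.6306
  x3 = (-8 - (2)·0.0000 - (-0.8)·0.6306 - (1)·0.0000) / (5.8) = -1.2923
  x4 = (-4 - (3)·0.0000 - (-3.8)·0.6306 - (1)·-1.2923) / (9.8) = -0.0318

(0.0000, 0.6306, -1.2923, -0.0318)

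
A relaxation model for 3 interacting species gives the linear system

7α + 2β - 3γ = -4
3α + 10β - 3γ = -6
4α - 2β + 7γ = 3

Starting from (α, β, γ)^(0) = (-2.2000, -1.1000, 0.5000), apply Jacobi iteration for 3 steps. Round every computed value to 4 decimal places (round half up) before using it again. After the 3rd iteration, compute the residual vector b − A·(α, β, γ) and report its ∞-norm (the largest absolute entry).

0.5161

Iteration 1:
  α = (-4 - (2)·-1.1000 - (-3)·0.5000) / (7) = -0.0429
  β = (-6 - (3)·-2.2000 - (-3)·0.5000) / (10) = 0.2100
  γ = (3 - (4)·-2.2000 - (-2)·-1.1000) / (7) = 1.3714
Iteration 2:
  α = (-4 - (2)·0.2100 - (-3)·1.3714) / (7) = -0.0437
  β = (-6 - (3)·-0.0429 - (-3)·1.3714) / (10) = -0.1757
  γ = (3 - (4)·-0.0429 - (-2)·0.2100) / (7) = 0.5131
Iteration 3:
  α = (-4 - (2)·-0.1757 - (-3)·0.5131) / (7) = -0.3013
  β = (-6 - (3)·-0.0437 - (-3)·0.5131) / (10) = -0.4330
  γ = (3 - (4)·-0.0437 - (-2)·-0.1757) / (7) = 0.4033
Residual b − A·x = (0.1850, 0.4438, 0.5161); ∞-norm = 0.5161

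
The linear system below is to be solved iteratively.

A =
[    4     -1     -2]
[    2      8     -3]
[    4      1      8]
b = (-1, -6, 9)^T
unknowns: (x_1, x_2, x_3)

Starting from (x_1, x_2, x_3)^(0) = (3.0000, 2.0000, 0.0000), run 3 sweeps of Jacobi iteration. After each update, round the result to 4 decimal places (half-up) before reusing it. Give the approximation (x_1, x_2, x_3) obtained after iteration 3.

(0.0820, -0.0703, 1.7246)

Iteration 1:
  x_1 = (-1 - (-1)·2.0000 - (-2)·0.0000) / (4) = 0.2500
  x_2 = (-6 - (2)·3.0000 - (-3)·0.0000) / (8) = -1.5000
  x_3 = (9 - (4)·3.0000 - (1)·2.0000) / (8) = -0.6250
Iteration 2:
  x_1 = (-1 - (-1)·-1.5000 - (-2)·-0.6250) / (4) = -0.9375
  x_2 = (-6 - (2)·0.2500 - (-3)·-0.6250) / (8) = -1.0469
  x_3 = (9 - (4)·0.2500 - (1)·-1.5000) / (8) = 1.1875
Iteration 3:
  x_1 = (-1 - (-1)·-1.0469 - (-2)·1.1875) / (4) = 0.0820
  x_2 = (-6 - (2)·-0.9375 - (-3)·1.1875) / (8) = -0.0703
  x_3 = (9 - (4)·-0.9375 - (1)·-1.0469) / (8) = 1.7246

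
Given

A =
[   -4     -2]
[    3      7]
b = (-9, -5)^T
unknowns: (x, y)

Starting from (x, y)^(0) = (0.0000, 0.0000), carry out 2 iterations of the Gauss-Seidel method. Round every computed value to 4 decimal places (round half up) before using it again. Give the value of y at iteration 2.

Iteration 1:
  x = (-9 - (-2)·0.0000) / (-4) = 2.2500
  y = (-5 - (3)·2.2500) / (7) = -1.6786
Iteration 2:
  x = (-9 - (-2)·-1.6786) / (-4) = 3.0893
  y = (-5 - (3)·3.0893) / (7) = -2.0383

-2.0383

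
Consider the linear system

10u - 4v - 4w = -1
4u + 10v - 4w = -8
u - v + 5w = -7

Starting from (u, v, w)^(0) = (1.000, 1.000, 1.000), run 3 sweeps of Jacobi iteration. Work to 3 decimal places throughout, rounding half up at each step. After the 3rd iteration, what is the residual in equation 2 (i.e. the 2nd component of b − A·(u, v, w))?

2.496

Iteration 1:
  u = (-1 - (-4)·1.000 - (-4)·1.000) / (10) = 0.700
  v = (-8 - (4)·1.000 - (-4)·1.000) / (10) = -0.800
  w = (-7 - (1)·1.000 - (-1)·1.000) / (5) = -1.400
Iteration 2:
  u = (-1 - (-4)·-0.800 - (-4)·-1.400) / (10) = -0.980
  v = (-8 - (4)·0.700 - (-4)·-1.400) / (10) = -1.640
  w = (-7 - (1)·0.700 - (-1)·-0.800) / (5) = -1.700
Iteration 3:
  u = (-1 - (-4)·-1.640 - (-4)·-1.700) / (10) = -1.436
  v = (-8 - (4)·-0.980 - (-4)·-1.700) / (10) = -1.088
  w = (-7 - (1)·-0.980 - (-1)·-1.640) / (5) = -1.532
Residual b − A·x = (2.880, 2.496, 1.008)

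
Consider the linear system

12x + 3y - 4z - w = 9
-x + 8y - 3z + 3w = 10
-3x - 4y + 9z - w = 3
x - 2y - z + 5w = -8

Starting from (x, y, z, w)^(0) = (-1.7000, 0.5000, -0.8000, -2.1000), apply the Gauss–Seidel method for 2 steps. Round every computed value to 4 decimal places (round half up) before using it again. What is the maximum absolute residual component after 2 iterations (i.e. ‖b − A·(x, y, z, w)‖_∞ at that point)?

0.9470

Iteration 1:
  x = (9 - (3)·0.5000 - (-4)·-0.8000 - (-1)·-2.1000) / (12) = 0.1833
  y = (10 - (-1)·0.1833 - (-3)·-0.8000 - (3)·-2.1000) / (8) = 1.7604
  z = (3 - (-3)·0.1833 - (-4)·1.7604 - (-1)·-2.1000) / (9) = 0.9435
  w = (-8 - (1)·0.1833 - (-2)·1.7604 - (-1)·0.9435) / (5) = -0.7438
Iteration 2:
  x = (9 - (3)·1.7604 - (-4)·0.9435 - (-1)·-0.7438) / (12) = 0.5624
  y = (10 - (-1)·0.5624 - (-3)·0.9435 - (3)·-0.7438) / (8) = 1.9530
  z = (3 - (-3)·0.5624 - (-4)·1.9530 - (-1)·-0.7438) / (9) = 1.3062
  w = (-8 - (1)·0.5624 - (-2)·1.9530 - (-1)·1.3062) / (5) = -0.6700
Residual b − A·x = (0.9470, 0.8670, 0.0734, -0.0002); ∞-norm = 0.9470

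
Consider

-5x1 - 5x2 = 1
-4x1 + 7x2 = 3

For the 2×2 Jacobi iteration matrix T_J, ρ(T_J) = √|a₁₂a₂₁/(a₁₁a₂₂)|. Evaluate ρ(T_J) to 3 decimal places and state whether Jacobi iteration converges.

0.756

a₁₂a₂₁/(a₁₁a₂₂) = (-5)·(-4) / ((-5)·(7)) = -0.571429
ρ = √|-0.571429| = √0.571429 = 0.756
ρ < 1, so Jacobi converges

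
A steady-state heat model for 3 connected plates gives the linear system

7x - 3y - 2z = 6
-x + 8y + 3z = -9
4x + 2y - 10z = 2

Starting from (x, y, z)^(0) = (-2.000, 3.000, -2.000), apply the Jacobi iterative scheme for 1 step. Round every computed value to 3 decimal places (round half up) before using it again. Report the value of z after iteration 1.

-0.400

Iteration 1:
  x = (6 - (-3)·3.000 - (-2)·-2.000) / (7) = 1.571
  y = (-9 - (-1)·-2.000 - (3)·-2.000) / (8) = -0.625
  z = (2 - (4)·-2.000 - (2)·3.000) / (-10) = -0.400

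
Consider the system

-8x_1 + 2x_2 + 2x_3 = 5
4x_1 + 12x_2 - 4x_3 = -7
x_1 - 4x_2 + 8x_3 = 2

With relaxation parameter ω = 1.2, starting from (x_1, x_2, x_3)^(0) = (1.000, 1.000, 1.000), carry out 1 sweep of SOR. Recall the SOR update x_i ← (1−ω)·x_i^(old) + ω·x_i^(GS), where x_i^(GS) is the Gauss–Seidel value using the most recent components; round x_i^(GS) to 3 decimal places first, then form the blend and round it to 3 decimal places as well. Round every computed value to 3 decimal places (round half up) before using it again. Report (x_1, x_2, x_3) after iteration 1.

(-0.350, -0.360, -0.063)

Iteration 1:
  x_1: GS value = (5 - (2)·1.000 - (2)·1.000) / (-8) = -0.125;  x_1 ← (1−ω)·1.000 + ω·-0.125 = -0.350
  x_2: GS value = (-7 - (4)·-0.350 - (-4)·1.000) / (12) = -0.133;  x_2 ← (1−ω)·1.000 + ω·-0.133 = -0.360
  x_3: GS value = (2 - (1)·-0.350 - (-4)·-0.360) / (8) = 0.114;  x_3 ← (1−ω)·1.000 + ω·0.114 = -0.063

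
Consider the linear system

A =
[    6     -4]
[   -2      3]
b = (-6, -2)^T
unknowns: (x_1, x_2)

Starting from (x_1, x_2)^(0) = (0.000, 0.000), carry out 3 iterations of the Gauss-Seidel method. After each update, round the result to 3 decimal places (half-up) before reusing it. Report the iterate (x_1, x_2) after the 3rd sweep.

(-2.284, -2.189)

Iteration 1:
  x_1 = (-6 - (-4)·0.000) / (6) = -1.000
  x_2 = (-2 - (-2)·-1.000) / (3) = -1.333
Iteration 2:
  x_1 = (-6 - (-4)·-1.333) / (6) = -1.889
  x_2 = (-2 - (-2)·-1.889) / (3) = -1.926
Iteration 3:
  x_1 = (-6 - (-4)·-1.926) / (6) = -2.284
  x_2 = (-2 - (-2)·-2.284) / (3) = -2.189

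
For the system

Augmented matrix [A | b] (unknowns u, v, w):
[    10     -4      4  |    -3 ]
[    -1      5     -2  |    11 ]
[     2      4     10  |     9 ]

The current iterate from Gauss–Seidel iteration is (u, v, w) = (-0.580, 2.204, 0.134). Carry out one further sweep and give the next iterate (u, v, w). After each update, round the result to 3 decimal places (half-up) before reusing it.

One sweep:
  u = (-3 - (-4)·2.204 - (4)·0.134) / (10) = 0.528
  v = (11 - (-1)·0.528 - (-2)·0.134) / (5) = 2.359
  w = (9 - (2)·0.528 - (4)·2.359) / (10) = -0.149

(0.528, 2.359, -0.149)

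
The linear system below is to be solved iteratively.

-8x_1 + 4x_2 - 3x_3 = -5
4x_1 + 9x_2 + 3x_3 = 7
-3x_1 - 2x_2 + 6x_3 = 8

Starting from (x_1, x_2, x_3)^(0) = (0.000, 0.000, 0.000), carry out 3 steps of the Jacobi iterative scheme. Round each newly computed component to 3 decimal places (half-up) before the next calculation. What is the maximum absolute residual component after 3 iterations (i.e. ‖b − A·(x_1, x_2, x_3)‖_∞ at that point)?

3.191

Iteration 1:
  x_1 = (-5 - (4)·0.000 - (-3)·0.000) / (-8) = 0.625
  x_2 = (7 - (4)·0.000 - (3)·0.000) / (9) = 0.778
  x_3 = (8 - (-3)·0.000 - (-2)·0.000) / (6) = 1.333
Iteration 2:
  x_1 = (-5 - (4)·0.778 - (-3)·1.333) / (-8) = 0.514
  x_2 = (7 - (4)·0.625 - (3)·1.333) / (9) = 0.056
  x_3 = (8 - (-3)·0.625 - (-2)·0.778) / (6) = 1.905
Iteration 3:
  x_1 = (-5 - (4)·0.056 - (-3)·1.905) / (-8) = -0.061
  x_2 = (7 - (4)·0.514 - (3)·1.905) / (9) = -0.086
  x_3 = (8 - (-3)·0.514 - (-2)·0.056) / (6) = 1.609
Residual b − A·x = (-0.317, 3.191, -2.009); ∞-norm = 3.191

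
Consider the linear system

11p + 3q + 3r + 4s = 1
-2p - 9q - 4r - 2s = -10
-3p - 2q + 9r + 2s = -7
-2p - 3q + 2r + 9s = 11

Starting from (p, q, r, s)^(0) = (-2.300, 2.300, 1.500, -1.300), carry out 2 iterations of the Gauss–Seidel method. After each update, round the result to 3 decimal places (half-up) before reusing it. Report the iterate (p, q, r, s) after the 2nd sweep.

(-0.557, 1.106, -1.051, 1.701)

Iteration 1:
  p = (1 - (3)·2.300 - (3)·1.500 - (4)·-1.300) / (11) = -0.473
  q = (-10 - (-2)·-0.473 - (-4)·1.500 - (-2)·-1.300) / (-9) = 0.838
  r = (-7 - (-3)·-0.473 - (-2)·0.838 - (2)·-1.300) / (9) = -0.460
  s = (11 - (-2)·-0.473 - (-3)·0.838 - (2)·-0.460) / (9) = 1.499
Iteration 2:
  p = (1 - (3)·0.838 - (3)·-0.460 - (4)·1.499) / (11) = -0.557
  q = (-10 - (-2)·-0.557 - (-4)·-0.460 - (-2)·1.499) / (-9) = 1.106
  r = (-7 - (-3)·-0.557 - (-2)·1.106 - (2)·1.499) / (9) = -1.051
  s = (11 - (-2)·-0.557 - (-3)·1.106 - (2)·-1.051) / (9) = 1.701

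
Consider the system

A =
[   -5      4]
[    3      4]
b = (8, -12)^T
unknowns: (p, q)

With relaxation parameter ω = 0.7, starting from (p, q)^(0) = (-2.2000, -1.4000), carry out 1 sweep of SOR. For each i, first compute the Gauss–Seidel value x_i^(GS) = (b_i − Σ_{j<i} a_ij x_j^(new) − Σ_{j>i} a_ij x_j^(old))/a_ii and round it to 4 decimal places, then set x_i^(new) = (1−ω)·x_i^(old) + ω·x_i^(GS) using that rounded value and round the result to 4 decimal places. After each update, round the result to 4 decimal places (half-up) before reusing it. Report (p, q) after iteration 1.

(-2.5640, -1.1739)

Iteration 1:
  p: GS value = (8 - (4)·-1.4000) / (-5) = -2.7200;  p ← (1−ω)·-2.2000 + ω·-2.7200 = -2.5640
  q: GS value = (-12 - (3)·-2.5640) / (4) = -1.0770;  q ← (1−ω)·-1.4000 + ω·-1.0770 = -1.1739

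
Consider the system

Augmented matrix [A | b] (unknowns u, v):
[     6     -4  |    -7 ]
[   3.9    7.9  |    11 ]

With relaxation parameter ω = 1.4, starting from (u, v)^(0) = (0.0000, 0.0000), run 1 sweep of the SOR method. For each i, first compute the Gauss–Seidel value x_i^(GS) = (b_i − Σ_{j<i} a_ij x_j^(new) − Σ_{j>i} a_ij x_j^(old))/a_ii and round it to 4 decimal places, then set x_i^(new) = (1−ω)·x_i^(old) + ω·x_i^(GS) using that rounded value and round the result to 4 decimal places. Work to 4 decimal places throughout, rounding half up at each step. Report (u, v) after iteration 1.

(-1.6334, 3.0783)

Iteration 1:
  u: GS value = (-7 - (-4)·0.0000) / (6) = -1.1667;  u ← (1−ω)·0.0000 + ω·-1.1667 = -1.6334
  v: GS value = (11 - (3.9)·-1.6334) / (7.9) = 2.1988;  v ← (1−ω)·0.0000 + ω·2.1988 = 3.0783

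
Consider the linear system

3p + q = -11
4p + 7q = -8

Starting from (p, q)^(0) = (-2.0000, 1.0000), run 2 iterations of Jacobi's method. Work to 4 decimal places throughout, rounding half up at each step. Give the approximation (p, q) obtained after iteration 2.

(-3.6667, 1.1429)

Iteration 1:
  p = (-11 - (1)·1.0000) / (3) = -4.0000
  q = (-8 - (4)·-2.0000) / (7) = 0.0000
Iteration 2:
  p = (-11 - (1)·0.0000) / (3) = -3.6667
  q = (-8 - (4)·-4.0000) / (7) = 1.1429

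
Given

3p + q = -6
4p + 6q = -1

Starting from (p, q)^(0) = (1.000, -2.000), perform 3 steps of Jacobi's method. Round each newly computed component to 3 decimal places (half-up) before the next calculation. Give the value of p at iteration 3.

-2.241

Iteration 1:
  p = (-6 - (1)·-2.000) / (3) = -1.333
  q = (-1 - (4)·1.000) / (6) = -0.833
Iteration 2:
  p = (-6 - (1)·-0.833) / (3) = -1.722
  q = (-1 - (4)·-1.333) / (6) = 0.722
Iteration 3:
  p = (-6 - (1)·0.722) / (3) = -2.241
  q = (-1 - (4)·-1.722) / (6) = 0.981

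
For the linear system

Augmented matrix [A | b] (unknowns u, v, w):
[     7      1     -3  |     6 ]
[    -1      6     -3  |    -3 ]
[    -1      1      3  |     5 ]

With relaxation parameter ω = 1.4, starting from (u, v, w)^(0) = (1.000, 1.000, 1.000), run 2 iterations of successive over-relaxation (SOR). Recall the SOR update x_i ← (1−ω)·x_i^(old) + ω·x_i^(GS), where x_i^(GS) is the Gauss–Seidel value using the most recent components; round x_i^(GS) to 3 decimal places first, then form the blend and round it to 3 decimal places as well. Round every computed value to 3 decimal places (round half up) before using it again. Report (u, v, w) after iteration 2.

Iteration 1:
  u: GS value = (6 - (1)·1.000 - (-3)·1.000) / (7) = 1.143;  u ← (1−ω)·1.000 + ω·1.143 = 1.200
  v: GS value = (-3 - (-1)·1.200 - (-3)·1.000) / (6) = 0.200;  v ← (1−ω)·1.000 + ω·0.200 = -0.120
  w: GS value = (5 - (-1)·1.200 - (1)·-0.120) / (3) = 2.107;  w ← (1−ω)·1.000 + ω·2.107 = 2.550
Iteration 2:
  u: GS value = (6 - (1)·-0.120 - (-3)·2.550) / (7) = 1.967;  u ← (1−ω)·1.200 + ω·1.967 = 2.274
  v: GS value = (-3 - (-1)·2.274 - (-3)·2.550) / (6) = 1.154;  v ← (1−ω)·-0.120 + ω·1.154 = 1.664
  w: GS value = (5 - (-1)·2.274 - (1)·1.664) / (3) = 1.870;  w ← (1−ω)·2.550 + ω·1.870 = 1.598

(2.274, 1.664, 1.598)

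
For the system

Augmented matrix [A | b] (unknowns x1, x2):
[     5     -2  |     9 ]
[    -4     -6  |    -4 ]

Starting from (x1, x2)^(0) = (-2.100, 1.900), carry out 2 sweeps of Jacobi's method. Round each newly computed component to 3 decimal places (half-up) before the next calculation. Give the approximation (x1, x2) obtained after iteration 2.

Iteration 1:
  x1 = (9 - (-2)·1.900) / (5) = 2.560
  x2 = (-4 - (-4)·-2.100) / (-6) = 2.067
Iteration 2:
  x1 = (9 - (-2)·2.067) / (5) = 2.627
  x2 = (-4 - (-4)·2.560) / (-6) = -1.040

(2.627, -1.040)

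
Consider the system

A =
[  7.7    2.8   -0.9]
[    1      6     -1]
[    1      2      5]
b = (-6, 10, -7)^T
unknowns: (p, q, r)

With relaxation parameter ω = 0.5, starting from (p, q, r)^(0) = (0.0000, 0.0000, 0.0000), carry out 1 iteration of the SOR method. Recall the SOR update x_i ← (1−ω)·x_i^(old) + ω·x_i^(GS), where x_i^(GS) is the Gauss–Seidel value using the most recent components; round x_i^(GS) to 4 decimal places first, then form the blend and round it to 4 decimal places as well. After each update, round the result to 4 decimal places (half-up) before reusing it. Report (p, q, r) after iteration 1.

Iteration 1:
  p: GS value = (-6 - (2.8)·0.0000 - (-0.9)·0.0000) / (7.7) = -0.7792;  p ← (1−ω)·0.0000 + ω·-0.7792 = -0.3896
  q: GS value = (10 - (1)·-0.3896 - (-1)·0.0000) / (6) = 1.7316;  q ← (1−ω)·0.0000 + ω·1.7316 = 0.8658
  r: GS value = (-7 - (1)·-0.3896 - (2)·0.8658) / (5) = -1.6684;  r ← (1−ω)·0.0000 + ω·-1.6684 = -0.8342

(-0.3896, 0.8658, -0.8342)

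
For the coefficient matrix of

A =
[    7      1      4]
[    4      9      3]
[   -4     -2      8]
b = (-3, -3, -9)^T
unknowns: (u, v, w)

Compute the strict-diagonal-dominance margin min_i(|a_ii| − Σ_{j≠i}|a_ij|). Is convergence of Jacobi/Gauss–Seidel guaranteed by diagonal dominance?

2

row 1: |7| − (1+4) = 2
row 2: |9| − (4+3) = 2
row 3: |8| − (4+2) = 2
minimum over rows = 2 → strictly diagonally dominant (convergence guaranteed)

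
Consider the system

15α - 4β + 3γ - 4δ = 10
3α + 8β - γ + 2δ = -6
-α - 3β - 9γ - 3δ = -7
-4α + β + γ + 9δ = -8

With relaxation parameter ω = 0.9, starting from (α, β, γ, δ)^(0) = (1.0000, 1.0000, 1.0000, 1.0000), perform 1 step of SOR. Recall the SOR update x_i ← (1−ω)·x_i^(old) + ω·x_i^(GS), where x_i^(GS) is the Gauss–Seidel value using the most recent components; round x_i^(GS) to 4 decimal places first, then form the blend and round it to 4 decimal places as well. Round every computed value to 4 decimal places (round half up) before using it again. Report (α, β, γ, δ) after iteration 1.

(1.0000, -1.0250, 0.7075, -0.2683)

Iteration 1:
  α: GS value = (10 - (-4)·1.0000 - (3)·1.0000 - (-4)·1.0000) / (15) = 1.0000;  α ← (1−ω)·1.0000 + ω·1.0000 = 1.0000
  β: GS value = (-6 - (3)·1.0000 - (-1)·1.0000 - (2)·1.0000) / (8) = -1.2500;  β ← (1−ω)·1.0000 + ω·-1.2500 = -1.0250
  γ: GS value = (-7 - (-1)·1.0000 - (-3)·-1.0250 - (-3)·1.0000) / (-9) = 0.6750;  γ ← (1−ω)·1.0000 + ω·0.6750 = 0.7075
  δ: GS value = (-8 - (-4)·1.0000 - (1)·-1.0250 - (1)·0.7075) / (9) = -0.4092;  δ ← (1−ω)·1.0000 + ω·-0.4092 = -0.2683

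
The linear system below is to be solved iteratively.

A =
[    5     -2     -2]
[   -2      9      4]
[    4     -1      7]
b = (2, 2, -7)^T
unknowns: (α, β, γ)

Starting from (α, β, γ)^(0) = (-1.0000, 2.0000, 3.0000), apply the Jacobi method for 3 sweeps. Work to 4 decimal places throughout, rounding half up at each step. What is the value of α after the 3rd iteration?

-0.2971

Iteration 1:
  α = (2 - (-2)·2.0000 - (-2)·3.0000) / (5) = 2.4000
  β = (2 - (-2)·-1.0000 - (4)·3.0000) / (9) = -1.3333
  γ = (-7 - (4)·-1.0000 - (-1)·2.0000) / (7) = -0.1429
Iteration 2:
  α = (2 - (-2)·-1.3333 - (-2)·-0.1429) / (5) = -0.1905
  β = (2 - (-2)·2.4000 - (4)·-0.1429) / (9) = 0.8191
  γ = (-7 - (4)·2.4000 - (-1)·-1.3333) / (7) = -2.5619
Iteration 3:
  α = (2 - (-2)·0.8191 - (-2)·-2.5619) / (5) = -0.2971
  β = (2 - (-2)·-0.1905 - (4)·-2.5619) / (9) = 1.3185
  γ = (-7 - (4)·-0.1905 - (-1)·0.8191) / (7) = -0.7741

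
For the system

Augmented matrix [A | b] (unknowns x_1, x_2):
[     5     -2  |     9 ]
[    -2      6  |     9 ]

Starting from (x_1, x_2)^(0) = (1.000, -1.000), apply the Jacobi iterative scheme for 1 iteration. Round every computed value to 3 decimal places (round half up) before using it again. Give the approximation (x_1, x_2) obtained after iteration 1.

Iteration 1:
  x_1 = (9 - (-2)·-1.000) / (5) = 1.400
  x_2 = (9 - (-2)·1.000) / (6) = 1.833

(1.400, 1.833)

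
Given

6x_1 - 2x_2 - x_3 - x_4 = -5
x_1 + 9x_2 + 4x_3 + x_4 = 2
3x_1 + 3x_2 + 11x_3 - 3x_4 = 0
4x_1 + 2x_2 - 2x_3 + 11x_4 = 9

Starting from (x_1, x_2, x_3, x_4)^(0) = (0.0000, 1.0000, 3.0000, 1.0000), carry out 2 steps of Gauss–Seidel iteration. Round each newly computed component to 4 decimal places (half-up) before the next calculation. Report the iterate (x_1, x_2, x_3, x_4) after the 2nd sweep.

(-0.9716, -0.0419, 0.5726, 1.2832)

Iteration 1:
  x_1 = (-5 - (-2)·1.0000 - (-1)·3.0000 - (-1)·1.0000) / (6) = 0.1667
  x_2 = (2 - (1)·0.1667 - (4)·3.0000 - (1)·1.0000) / (9) = -1.2407
  x_3 = (0 - (3)·0.1667 - (3)·-1.2407 - (-3)·1.0000) / (11) = 0.5656
  x_4 = (9 - (4)·0.1667 - (2)·-1.2407 - (-2)·0.5656) / (11) = 1.0860
Iteration 2:
  x_1 = (-5 - (-2)·-1.2407 - (-1)·0.5656 - (-1)·1.0860) / (6) = -0.9716
  x_2 = (2 - (1)·-0.9716 - (4)·0.5656 - (1)·1.0860) / (9) = -0.0419
  x_3 = (0 - (3)·-0.9716 - (3)·-0.0419 - (-3)·1.0860) / (11) = 0.5726
  x_4 = (9 - (4)·-0.9716 - (2)·-0.0419 - (-2)·0.5726) / (11) = 1.2832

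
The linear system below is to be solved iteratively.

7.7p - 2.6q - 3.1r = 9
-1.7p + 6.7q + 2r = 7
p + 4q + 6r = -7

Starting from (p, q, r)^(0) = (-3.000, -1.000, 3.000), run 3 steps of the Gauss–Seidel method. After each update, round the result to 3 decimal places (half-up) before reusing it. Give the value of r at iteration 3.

Iteration 1:
  p = (9 - (-2.6)·-1.000 - (-3.1)·3.000) / (7.7) = 2.039
  q = (7 - (-1.7)·2.039 - (2)·3.000) / (6.7) = 0.667
  r = (-7 - (1)·2.039 - (4)·0.667) / (6) = -1.951
Iteration 2:
  p = (9 - (-2.6)·0.667 - (-3.1)·-1.951) / (7.7) = 0.609
  q = (7 - (-1.7)·0.609 - (2)·-1.951) / (6.7) = 1.782
  r = (-7 - (1)·0.609 - (4)·1.782) / (6) = -2.456
Iteration 3:
  p = (9 - (-2.6)·1.782 - (-3.1)·-2.456) / (7.7) = 0.782
  q = (7 - (-1.7)·0.782 - (2)·-2.456) / (6.7) = 1.976
  r = (-7 - (1)·0.782 - (4)·1.976) / (6) = -2.614

-2.614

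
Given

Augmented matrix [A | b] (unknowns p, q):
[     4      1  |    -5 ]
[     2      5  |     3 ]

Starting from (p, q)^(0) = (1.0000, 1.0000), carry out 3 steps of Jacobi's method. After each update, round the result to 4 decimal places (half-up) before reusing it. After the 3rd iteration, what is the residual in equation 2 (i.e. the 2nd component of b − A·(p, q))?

0.5000

Iteration 1:
  p = (-5 - (1)·1.0000) / (4) = -1.5000
  q = (3 - (2)·1.0000) / (5) = 0.2000
Iteration 2:
  p = (-5 - (1)·0.2000) / (4) = -1.3000
  q = (3 - (2)·-1.5000) / (5) = 1.2000
Iteration 3:
  p = (-5 - (1)·1.2000) / (4) = -1.5500
  q = (3 - (2)·-1.3000) / (5) = 1.1200
Residual b − A·x = (0.0800, 0.5000)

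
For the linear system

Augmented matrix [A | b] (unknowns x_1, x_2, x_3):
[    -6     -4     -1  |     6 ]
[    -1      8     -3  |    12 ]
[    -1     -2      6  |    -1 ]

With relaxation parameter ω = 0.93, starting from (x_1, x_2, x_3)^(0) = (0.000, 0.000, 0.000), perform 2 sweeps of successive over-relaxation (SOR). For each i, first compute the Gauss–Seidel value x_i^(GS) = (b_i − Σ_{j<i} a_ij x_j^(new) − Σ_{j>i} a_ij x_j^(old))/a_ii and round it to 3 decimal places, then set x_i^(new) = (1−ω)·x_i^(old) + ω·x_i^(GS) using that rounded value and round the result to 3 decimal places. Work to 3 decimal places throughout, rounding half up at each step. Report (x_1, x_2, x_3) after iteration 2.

Iteration 1:
  x_1: GS value = (6 - (-4)·0.000 - (-1)·0.000) / (-6) = -1.000;  x_1 ← (1−ω)·0.000 + ω·-1.000 = -0.930
  x_2: GS value = (12 - (-1)·-0.930 - (-3)·0.000) / (8) = 1.384;  x_2 ← (1−ω)·0.000 + ω·1.384 = 1.287
  x_3: GS value = (-1 - (-1)·-0.930 - (-2)·1.287) / (6) = 0.107;  x_3 ← (1−ω)·0.000 + ω·0.107 = 0.100
Iteration 2:
  x_1: GS value = (6 - (-4)·1.287 - (-1)·0.100) / (-6) = -1.875;  x_1 ← (1−ω)·-0.930 + ω·-1.875 = -1.809
  x_2: GS value = (12 - (-1)·-1.809 - (-3)·0.100) / (8) = 1.311;  x_2 ← (1−ω)·1.287 + ω·1.311 = 1.309
  x_3: GS value = (-1 - (-1)·-1.809 - (-2)·1.309) / (6) = -0.032;  x_3 ← (1−ω)·0.100 + ω·-0.032 = -0.023

(-1.809, 1.309, -0.023)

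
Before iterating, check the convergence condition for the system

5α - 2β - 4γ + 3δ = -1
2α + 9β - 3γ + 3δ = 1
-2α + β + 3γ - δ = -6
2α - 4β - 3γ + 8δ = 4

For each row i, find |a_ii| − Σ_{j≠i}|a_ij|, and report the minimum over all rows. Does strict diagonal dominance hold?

-4

row 1: |5| − (2+4+3) = -4
row 2: |9| − (2+3+3) = 1
row 3: |3| − (2+1+1) = -1
row 4: |8| − (2+4+3) = -1
minimum over rows = -4 → not strictly diagonally dominant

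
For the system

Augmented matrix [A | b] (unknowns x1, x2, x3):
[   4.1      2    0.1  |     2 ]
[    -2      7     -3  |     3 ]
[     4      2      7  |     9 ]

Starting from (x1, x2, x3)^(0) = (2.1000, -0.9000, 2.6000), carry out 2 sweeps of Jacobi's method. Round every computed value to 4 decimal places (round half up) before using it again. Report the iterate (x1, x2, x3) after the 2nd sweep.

(-0.5659, 0.8222, 0.1801)

Iteration 1:
  x1 = (2 - (2)·-0.9000 - (0.1)·2.6000) / (4.1) = 0.8634
  x2 = (3 - (-2)·2.1000 - (-3)·2.6000) / (7) = 2.1429
  x3 = (9 - (4)·2.1000 - (2)·-0.9000) / (7) = 0.3429
Iteration 2:
  x1 = (2 - (2)·2.1429 - (0.1)·0.3429) / (4.1) = -0.5659
  x2 = (3 - (-2)·0.8634 - (-3)·0.3429) / (7) = 0.8222
  x3 = (9 - (4)·0.8634 - (2)·2.1429) / (7) = 0.1801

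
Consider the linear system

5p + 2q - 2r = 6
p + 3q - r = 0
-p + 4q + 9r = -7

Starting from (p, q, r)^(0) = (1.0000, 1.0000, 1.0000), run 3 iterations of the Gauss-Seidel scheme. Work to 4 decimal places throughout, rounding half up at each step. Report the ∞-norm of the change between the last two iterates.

Iteration 1:
  p = (6 - (2)·1.0000 - (-2)·1.0000) / (5) = 1.2000
  q = (0 - (1)·1.2000 - (-1)·1.0000) / (3) = -0.0667
  r = (-7 - (-1)·1.2000 - (4)·-0.0667) / (9) = -0.6148
Iteration 2:
  p = (6 - (2)·-0.0667 - (-2)·-0.6148) / (5) = 0.9808
  q = (0 - (1)·0.9808 - (-1)·-0.6148) / (3) = -0.5319
  r = (-7 - (-1)·0.9808 - (4)·-0.5319) / (9) = -0.4324
Iteration 3:
  p = (6 - (2)·-0.5319 - (-2)·-0.4324) / (5) = 1.2398
  q = (0 - (1)·1.2398 - (-1)·-0.4324) / (3) = -0.5574
  r = (-7 - (-1)·1.2398 - (4)·-0.5574) / (9) = -0.3923
Change: (0.2590, -0.0255, 0.0401) → max |·| = 0.2590

0.2590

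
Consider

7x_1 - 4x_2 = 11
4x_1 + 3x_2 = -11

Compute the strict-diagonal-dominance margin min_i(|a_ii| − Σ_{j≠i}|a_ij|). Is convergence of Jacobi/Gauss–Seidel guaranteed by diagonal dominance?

row 1: |7| − (4) = 3
row 2: |3| − (4) = -1
minimum over rows = -1 → not strictly diagonally dominant

-1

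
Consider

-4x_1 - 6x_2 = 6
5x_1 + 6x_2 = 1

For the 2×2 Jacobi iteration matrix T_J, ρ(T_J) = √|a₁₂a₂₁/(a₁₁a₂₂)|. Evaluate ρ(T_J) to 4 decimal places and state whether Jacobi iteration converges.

a₁₂a₂₁/(a₁₁a₂₂) = (-6)·(5) / ((-4)·(6)) = 1.250000
ρ = √|1.250000| = √1.250000 = 1.1180
ρ > 1, so Jacobi diverges

1.1180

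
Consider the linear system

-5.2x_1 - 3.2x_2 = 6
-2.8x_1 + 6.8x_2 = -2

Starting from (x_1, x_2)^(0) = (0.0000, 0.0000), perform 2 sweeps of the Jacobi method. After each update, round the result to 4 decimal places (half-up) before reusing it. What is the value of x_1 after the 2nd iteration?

-0.9729

Iteration 1:
  x_1 = (6 - (-3.2)·0.0000) / (-5.2) = -1.1538
  x_2 = (-2 - (-2.8)·0.0000) / (6.8) = -0.2941
Iteration 2:
  x_1 = (6 - (-3.2)·-0.2941) / (-5.2) = -0.9729
  x_2 = (-2 - (-2.8)·-1.1538) / (6.8) = -0.7692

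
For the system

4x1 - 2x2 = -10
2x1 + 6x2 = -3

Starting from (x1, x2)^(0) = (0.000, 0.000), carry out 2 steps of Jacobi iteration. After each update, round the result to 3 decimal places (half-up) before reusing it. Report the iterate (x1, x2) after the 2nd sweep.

(-2.750, 0.333)

Iteration 1:
  x1 = (-10 - (-2)·0.000) / (4) = -2.500
  x2 = (-3 - (2)·0.000) / (6) = -0.500
Iteration 2:
  x1 = (-10 - (-2)·-0.500) / (4) = -2.750
  x2 = (-3 - (2)·-2.500) / (6) = 0.333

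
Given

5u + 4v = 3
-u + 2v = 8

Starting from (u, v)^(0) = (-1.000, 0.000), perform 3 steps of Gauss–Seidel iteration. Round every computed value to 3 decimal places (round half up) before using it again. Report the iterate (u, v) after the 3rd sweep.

(-1.464, 3.268)

Iteration 1:
  u = (3 - (4)·0.000) / (5) = 0.600
  v = (8 - (-1)·0.600) / (2) = 4.300
Iteration 2:
  u = (3 - (4)·4.300) / (5) = -2.840
  v = (8 - (-1)·-2.840) / (2) = 2.580
Iteration 3:
  u = (3 - (4)·2.580) / (5) = -1.464
  v = (8 - (-1)·-1.464) / (2) = 3.268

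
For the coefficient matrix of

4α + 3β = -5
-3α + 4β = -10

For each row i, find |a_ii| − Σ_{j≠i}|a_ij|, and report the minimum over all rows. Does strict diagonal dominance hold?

row 1: |4| − (3) = 1
row 2: |4| − (3) = 1
minimum over rows = 1 → strictly diagonally dominant (convergence guaranteed)

1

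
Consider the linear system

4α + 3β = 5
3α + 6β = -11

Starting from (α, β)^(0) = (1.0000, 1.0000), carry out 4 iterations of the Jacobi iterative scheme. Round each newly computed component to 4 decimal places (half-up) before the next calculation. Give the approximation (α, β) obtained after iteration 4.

Iteration 1:
  α = (5 - (3)·1.0000) / (4) = 0.5000
  β = (-11 - (3)·1.0000) / (6) = -2.3333
Iteration 2:
  α = (5 - (3)·-2.3333) / (4) = 3.0000
  β = (-11 - (3)·0.5000) / (6) = -2.0833
Iteration 3:
  α = (5 - (3)·-2.0833) / (4) = 2.8125
  β = (-11 - (3)·3.0000) / (6) = -3.3333
Iteration 4:
  α = (5 - (3)·-3.3333) / (4) = 3.7500
  β = (-11 - (3)·2.8125) / (6) = -3.2396

(3.7500, -3.2396)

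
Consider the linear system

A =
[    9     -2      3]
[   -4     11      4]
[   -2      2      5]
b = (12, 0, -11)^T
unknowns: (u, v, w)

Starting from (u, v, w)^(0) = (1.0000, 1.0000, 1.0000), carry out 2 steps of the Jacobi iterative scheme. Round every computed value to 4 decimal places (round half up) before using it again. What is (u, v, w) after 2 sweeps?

(2.0667, 1.2444, -1.7111)

Iteration 1:
  u = (12 - (-2)·1.0000 - (3)·1.0000) / (9) = 1.2222
  v = (0 - (-4)·1.0000 - (4)·1.0000) / (11) = 0.0000
  w = (-11 - (-2)·1.0000 - (2)·1.0000) / (5) = -2.2000
Iteration 2:
  u = (12 - (-2)·0.0000 - (3)·-2.2000) / (9) = 2.0667
  v = (0 - (-4)·1.2222 - (4)·-2.2000) / (11) = 1.2444
  w = (-11 - (-2)·1.2222 - (2)·0.0000) / (5) = -1.7111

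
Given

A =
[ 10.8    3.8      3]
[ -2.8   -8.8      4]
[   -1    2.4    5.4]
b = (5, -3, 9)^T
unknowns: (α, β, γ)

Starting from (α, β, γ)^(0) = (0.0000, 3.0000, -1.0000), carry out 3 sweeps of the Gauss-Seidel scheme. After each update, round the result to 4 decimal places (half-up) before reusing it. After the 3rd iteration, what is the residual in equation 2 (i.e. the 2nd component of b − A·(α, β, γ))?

Iteration 1:
  α = (5 - (3.8)·3.0000 - (3)·-1.0000) / (10.8) = -0.3148
  β = (-3 - (-2.8)·-0.3148 - (4)·-1.0000) / (-8.8) = -0.0135
  γ = (9 - (-1)·-0.3148 - (2.4)·-0.0135) / (5.4) = 1.6144
Iteration 2:
  α = (5 - (3.8)·-0.0135 - (3)·1.6144) / (10.8) = 0.0193
  β = (-3 - (-2.8)·0.0193 - (4)·1.6144) / (-8.8) = 1.0686
  γ = (9 - (-1)·0.0193 - (2.4)·1.0686) / (5.4) = 1.1953
Iteration 3:
  α = (5 - (3.8)·1.0686 - (3)·1.1953) / (10.8) = -0.2451
  β = (-3 - (-2.8)·-0.2451 - (4)·1.1953) / (-8.8) = 0.9622
  γ = (9 - (-1)·-0.2451 - (2.4)·0.9622) / (5.4) = 1.1936
Residual b − A·x = (0.4099, 0.0067, 0.0002)

0.0067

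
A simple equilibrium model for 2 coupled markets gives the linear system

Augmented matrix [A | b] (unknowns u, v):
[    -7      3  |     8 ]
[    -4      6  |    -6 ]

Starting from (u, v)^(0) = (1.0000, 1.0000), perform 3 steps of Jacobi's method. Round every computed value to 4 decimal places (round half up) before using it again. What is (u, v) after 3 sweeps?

(-1.7755, -1.8571)

Iteration 1:
  u = (8 - (3)·1.0000) / (-7) = -0.7143
  v = (-6 - (-4)·1.0000) / (6) = -0.3333
Iteration 2:
  u = (8 - (3)·-0.3333) / (-7) = -1.2857
  v = (-6 - (-4)·-0.7143) / (6) = -1.4762
Iteration 3:
  u = (8 - (3)·-1.4762) / (-7) = -1.7755
  v = (-6 - (-4)·-1.2857) / (6) = -1.8571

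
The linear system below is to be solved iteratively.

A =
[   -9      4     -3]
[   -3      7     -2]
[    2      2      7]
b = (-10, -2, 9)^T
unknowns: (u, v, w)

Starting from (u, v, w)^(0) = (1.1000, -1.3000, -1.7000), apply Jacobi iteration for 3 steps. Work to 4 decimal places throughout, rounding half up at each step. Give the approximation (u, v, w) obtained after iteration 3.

(1.0118, 0.2435, 0.9716)

Iteration 1:
  u = (-10 - (4)·-1.3000 - (-3)·-1.7000) / (-9) = 1.1000
  v = (-2 - (-3)·1.1000 - (-2)·-1.7000) / (7) = -0.3000
  w = (9 - (2)·1.1000 - (2)·-1.3000) / (7) = 1.3429
Iteration 2:
  u = (-10 - (4)·-0.3000 - (-3)·1.3429) / (-9) = 0.5301
  v = (-2 - (-3)·1.1000 - (-2)·1.3429) / (7) = 0.5694
  w = (9 - (2)·1.1000 - (2)·-0.3000) / (7) = 1.0571
Iteration 3:
  u = (-10 - (4)·0.5694 - (-3)·1.0571) / (-9) = 1.0118
  v = (-2 - (-3)·0.5301 - (-2)·1.0571) / (7) = 0.2435
  w = (9 - (2)·0.5301 - (2)·0.5694) / (7) = 0.9716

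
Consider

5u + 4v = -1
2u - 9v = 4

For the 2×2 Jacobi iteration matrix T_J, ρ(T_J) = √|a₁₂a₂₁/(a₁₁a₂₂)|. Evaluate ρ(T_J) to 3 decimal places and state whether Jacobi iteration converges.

a₁₂a₂₁/(a₁₁a₂₂) = (4)·(2) / ((5)·(-9)) = -0.177778
ρ = √|-0.177778| = √0.177778 = 0.422
ρ < 1, so Jacobi converges

0.422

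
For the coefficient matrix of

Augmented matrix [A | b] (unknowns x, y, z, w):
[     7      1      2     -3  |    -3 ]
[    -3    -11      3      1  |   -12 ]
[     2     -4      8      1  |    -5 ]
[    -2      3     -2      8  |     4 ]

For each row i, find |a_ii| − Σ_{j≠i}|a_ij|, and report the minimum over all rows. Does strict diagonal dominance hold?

1

row 1: |7| − (1+2+3) = 1
row 2: |-11| − (3+3+1) = 4
row 3: |8| − (2+4+1) = 1
row 4: |8| − (2+3+2) = 1
minimum over rows = 1 → strictly diagonally dominant (convergence guaranteed)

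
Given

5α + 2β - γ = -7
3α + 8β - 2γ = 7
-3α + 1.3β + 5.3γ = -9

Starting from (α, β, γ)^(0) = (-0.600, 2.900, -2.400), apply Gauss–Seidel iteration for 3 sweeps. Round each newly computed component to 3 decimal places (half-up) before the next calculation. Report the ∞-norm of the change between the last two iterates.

0.244

Iteration 1:
  α = (-7 - (2)·2.900 - (-1)·-2.400) / (5) = -3.040
  β = (7 - (3)·-3.040 - (-2)·-2.400) / (8) = 1.415
  γ = (-9 - (-3)·-3.040 - (1.3)·1.415) / (5.3) = -3.766
Iteration 2:
  α = (-7 - (2)·1.415 - (-1)·-3.766) / (5) = -2.719
  β = (7 - (3)·-2.719 - (-2)·-3.766) / (8) = 0.953
  γ = (-9 - (-3)·-2.719 - (1.3)·0.953) / (5.3) = -3.471
Iteration 3:
  α = (-7 - (2)·0.953 - (-1)·-3.471) / (5) = -2.475
  β = (7 - (3)·-2.475 - (-2)·-3.471) / (8) = 0.935
  γ = (-9 - (-3)·-2.475 - (1.3)·0.935) / (5.3) = -3.328
Change: (0.244, -0.018, 0.143) → max |·| = 0.244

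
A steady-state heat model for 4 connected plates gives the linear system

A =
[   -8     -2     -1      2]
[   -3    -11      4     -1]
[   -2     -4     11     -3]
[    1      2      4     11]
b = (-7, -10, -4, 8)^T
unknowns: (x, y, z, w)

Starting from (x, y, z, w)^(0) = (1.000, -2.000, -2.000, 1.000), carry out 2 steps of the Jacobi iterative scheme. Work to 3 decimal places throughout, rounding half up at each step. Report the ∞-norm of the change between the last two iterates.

Iteration 1:
  x = (-7 - (-2)·-2.000 - (-1)·-2.000 - (2)·1.000) / (-8) = 1.875
  y = (-10 - (-3)·1.000 - (4)·-2.000 - (-1)·1.000) / (-11) = -0.182
  z = (-4 - (-2)·1.000 - (-4)·-2.000 - (-3)·1.000) / (11) = -0.636
  w = (8 - (1)·1.000 - (2)·-2.000 - (4)·-2.000) / (11) = 1.727
Iteration 2:
  x = (-7 - (-2)·-0.182 - (-1)·-0.636 - (2)·1.727) / (-8) = 1.432
  y = (-10 - (-3)·1.875 - (4)·-0.636 - (-1)·1.727) / (-11) = 0.009
  z = (-4 - (-2)·1.875 - (-4)·-0.182 - (-3)·1.727) / (11) = 0.382
  w = (8 - (1)·1.875 - (2)·-0.182 - (4)·-0.636) / (11) = 0.821
Change: (-0.443, 0.191, 1.018, -0.906) → max |·| = 1.018

1.018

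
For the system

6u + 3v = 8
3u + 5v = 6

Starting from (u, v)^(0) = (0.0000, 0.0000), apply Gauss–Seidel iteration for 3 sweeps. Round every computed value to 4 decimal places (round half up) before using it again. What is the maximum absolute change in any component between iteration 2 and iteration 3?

0.0600

Iteration 1:
  u = (8 - (3)·0.0000) / (6) = 1.3333
  v = (6 - (3)·1.3333) / (5) = 0.4000
Iteration 2:
  u = (8 - (3)·0.4000) / (6) = 1.1333
  v = (6 - (3)·1.1333) / (5) = 0.5200
Iteration 3:
  u = (8 - (3)·0.5200) / (6) = 1.0733
  v = (6 - (3)·1.0733) / (5) = 0.5560
Change: (-0.0600, 0.0360) → max |·| = 0.0600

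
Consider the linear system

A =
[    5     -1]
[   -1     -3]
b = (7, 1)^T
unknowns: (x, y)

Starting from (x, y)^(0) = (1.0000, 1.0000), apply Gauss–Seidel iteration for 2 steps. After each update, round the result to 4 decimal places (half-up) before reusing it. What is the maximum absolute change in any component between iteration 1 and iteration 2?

Iteration 1:
  x = (7 - (-1)·1.0000) / (5) = 1.6000
  y = (1 - (-1)·1.6000) / (-3) = -0.8667
Iteration 2:
  x = (7 - (-1)·-0.8667) / (5) = 1.2267
  y = (1 - (-1)·1.2267) / (-3) = -0.7422
Change: (-0.3733, 0.1245) → max |·| = 0.3733

0.3733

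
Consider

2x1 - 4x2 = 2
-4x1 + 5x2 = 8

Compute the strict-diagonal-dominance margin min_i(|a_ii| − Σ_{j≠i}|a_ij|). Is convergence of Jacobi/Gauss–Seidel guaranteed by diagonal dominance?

row 1: |2| − (4) = -2
row 2: |5| − (4) = 1
minimum over rows = -2 → not strictly diagonally dominant

-2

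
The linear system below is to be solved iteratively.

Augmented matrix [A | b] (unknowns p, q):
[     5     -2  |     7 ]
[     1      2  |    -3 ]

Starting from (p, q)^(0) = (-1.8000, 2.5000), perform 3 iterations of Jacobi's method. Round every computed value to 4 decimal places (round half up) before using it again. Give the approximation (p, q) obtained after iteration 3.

(0.3200, -2.0800)

Iteration 1:
  p = (7 - (-2)·2.5000) / (5) = 2.4000
  q = (-3 - (1)·-1.8000) / (2) = -0.6000
Iteration 2:
  p = (7 - (-2)·-0.6000) / (5) = 1.1600
  q = (-3 - (1)·2.4000) / (2) = -2.7000
Iteration 3:
  p = (7 - (-2)·-2.7000) / (5) = 0.3200
  q = (-3 - (1)·1.1600) / (2) = -2.0800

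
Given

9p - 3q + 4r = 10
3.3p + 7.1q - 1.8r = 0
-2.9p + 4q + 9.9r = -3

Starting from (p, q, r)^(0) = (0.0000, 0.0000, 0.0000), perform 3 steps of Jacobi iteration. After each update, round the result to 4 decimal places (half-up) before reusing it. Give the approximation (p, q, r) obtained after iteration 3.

(0.9034, -0.5734, 0.3016)

Iteration 1:
  p = (10 - (-3)·0.0000 - (4)·0.0000) / (9) = 1.1111
  q = (0 - (3.3)·0.0000 - (-1.8)·0.0000) / (7.1) = 0.0000
  r = (-3 - (-2.9)·0.0000 - (4)·0.0000) / (9.9) = -0.3030
Iteration 2:
  p = (10 - (-3)·0.0000 - (4)·-0.3030) / (9) = 1.2458
  q = (0 - (3.3)·1.1111 - (-1.8)·-0.3030) / (7.1) = -0.5932
  r = (-3 - (-2.9)·1.1111 - (4)·0.0000) / (9.9) = 0.0224
Iteration 3:
  p = (10 - (-3)·-0.5932 - (4)·0.0224) / (9) = 0.9034
  q = (0 - (3.3)·1.2458 - (-1.8)·0.0224) / (7.1) = -0.5734
  r = (-3 - (-2.9)·1.2458 - (4)·-0.5932) / (9.9) = 0.3016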